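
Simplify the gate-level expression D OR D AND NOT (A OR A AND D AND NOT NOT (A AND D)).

D OR D AND NOT (A OR A AND D AND NOT NOT (A AND D))
= D OR D AND NOT (A OR A AND D AND A AND D)   [double negation]
= D OR D AND NOT (A OR A AND D)   [idempotence]
= D OR D AND NOT A   [absorption]
= D   [absorption]

D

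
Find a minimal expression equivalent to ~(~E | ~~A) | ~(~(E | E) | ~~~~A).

~(~E | ~~A) | ~(~(E | E) | ~~~~A)
= ~(~E | ~~A) | ~(~(E | E) | ~~A)
= ~(~E | ~~A) | ~(~E | ~~A)
= ~(~E | ~~A)
= E & ~A

E & ~A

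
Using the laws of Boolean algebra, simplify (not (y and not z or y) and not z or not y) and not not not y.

not y

(not (y and not z or y) and not z or not y) and not not not y
= (not (y and not z or y) and not z or not y) and not y
= (not y and not z or not y) and not y
= not y and not y
= not y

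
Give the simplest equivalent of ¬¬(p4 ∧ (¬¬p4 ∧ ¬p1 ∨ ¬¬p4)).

p4

¬¬(p4 ∧ (¬¬p4 ∧ ¬p1 ∨ ¬¬p4))
= ¬¬(p4 ∧ ¬¬p4)   — absorption
= ¬¬(p4 ∧ p4)   — double negation
= ¬¬p4   — idempotence
= p4   — double negation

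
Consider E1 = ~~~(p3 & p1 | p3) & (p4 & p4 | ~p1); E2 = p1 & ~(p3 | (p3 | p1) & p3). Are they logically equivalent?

E1: ~~~(p3 & p1 | p3) & (p4 & p4 | ~p1)
    = ~~~p3 & (p4 & p4 | ~p1)
    = ~p3 & (p4 & p4 | ~p1)
    = ~p3 & (p4 | ~p1)
E2: p1 & ~(p3 | (p3 | p1) & p3)
    = p1 & ~(p3 | p3)
    = p1 & ~p3
These differ: at p1=0, p3=0, p4=0, E1 = 1 but E2 = 0.

No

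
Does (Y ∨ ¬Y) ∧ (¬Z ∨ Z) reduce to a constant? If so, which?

(Y ∨ ¬Y) ∧ (¬Z ∨ Z)
= Y ∨ ¬Y
= True

yes, True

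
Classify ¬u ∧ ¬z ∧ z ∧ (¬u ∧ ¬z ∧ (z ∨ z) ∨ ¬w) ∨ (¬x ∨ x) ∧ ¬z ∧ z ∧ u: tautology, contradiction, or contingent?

contradiction

¬u ∧ ¬z ∧ z ∧ (¬u ∧ ¬z ∧ (z ∨ z) ∨ ¬w) ∨ (¬x ∨ x) ∧ ¬z ∧ z ∧ u
= ¬u ∧ ¬z ∧ z ∧ (¬u ∧ ¬z ∧ z ∨ ¬w) ∨ (¬x ∨ x) ∧ ¬z ∧ z ∧ u   (idempotence)
= ¬u ∧ ¬z ∧ z ∧ (¬u ∧ ¬z ∧ z ∨ ¬w) ∨ ¬z ∧ z ∧ u   (complement / identity)
= ¬u ∧ ¬z ∧ z ∨ ¬z ∧ z ∧ u   (absorption)
= ¬z ∧ z   (distribution)
= False   (complement)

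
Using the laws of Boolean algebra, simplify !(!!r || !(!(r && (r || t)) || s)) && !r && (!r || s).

!r

!(!!r || !(!(r && (r || t)) || s)) && !r && (!r || s)
= !r && (!(r && (r || t)) || s) && !r && (!r || s)
= !r && (!r || s) && !r && (!r || s)
= !r && (!r || s)
= !r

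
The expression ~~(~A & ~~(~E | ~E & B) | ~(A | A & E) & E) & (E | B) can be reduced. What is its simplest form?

~~(~A & ~~(~E | ~E & B) | ~(A | A & E) & E) & (E | B)
= ~~(~A & ~~(~E | ~E & B) | ~A & E) & (E | B)
= ~~(~A & ~~~E | ~A & E) & (E | B)
= (~A & ~~~E | ~A & E) & (E | B)
= (~A & ~E | ~A & E) & (E | B)
= ~A & (E | B)

~A & (E | B)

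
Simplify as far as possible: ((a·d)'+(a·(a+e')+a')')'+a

((a·d)'+(a·(a+e')+a')')'+a
= ((a·d)'+(a+a')')'+a   [absorption]
= a·d·(a+a')+a   [De Morgan]
= a·d+a   [complement / identity]
= a   [absorption]

a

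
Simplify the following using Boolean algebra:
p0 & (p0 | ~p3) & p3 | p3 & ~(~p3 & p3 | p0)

p3

p0 & (p0 | ~p3) & p3 | p3 & ~(~p3 & p3 | p0)
= p0 & (p0 | ~p3) & p3 | p3 & ~p0
= p0 & p3 | p3 & ~p0
= p3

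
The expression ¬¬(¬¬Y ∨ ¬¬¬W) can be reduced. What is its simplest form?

¬¬(¬¬Y ∨ ¬¬¬W)
= ¬(¬Y ∧ ¬¬W)
= Y ∨ ¬W

Y ∨ ¬W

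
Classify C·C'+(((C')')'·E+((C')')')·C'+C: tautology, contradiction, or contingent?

tautology

C·C'+(((C')')'·E+((C')')')·C'+C
= C·C'+((C')')'·C'+C   — absorption
= C·C'+C'·C'+C   — double negation
= C'+C   — distribution
= 1   — complement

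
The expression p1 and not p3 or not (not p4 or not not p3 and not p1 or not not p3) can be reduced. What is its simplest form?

p1 and not p3 or not (not p4 or not not p3 and not p1 or not not p3)
= p1 and not p3 or not (not p4 or not not p3)   (absorption)
= p1 and not p3 or p4 and not p3   (De Morgan)
= (p1 or p4) and not p3   (distribution)

(p1 or p4) and not p3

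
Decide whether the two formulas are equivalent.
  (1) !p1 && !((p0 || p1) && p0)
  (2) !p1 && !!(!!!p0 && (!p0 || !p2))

E1: !p1 && !((p0 || p1) && p0)
    = !p1 && !p0
E2: !p1 && !!(!!!p0 && (!p0 || !p2))
    = !p1 && !!!p0 && (!p0 || !p2)
    = !p1 && !p0 && (!p0 || !p2)
    = !p1 && !p0
Both reduce to !p1 && !p0, so they are equivalent.

Yes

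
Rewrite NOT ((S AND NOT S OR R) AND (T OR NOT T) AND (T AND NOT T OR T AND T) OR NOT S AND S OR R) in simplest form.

NOT ((S AND NOT S OR R) AND (T OR NOT T) AND (T AND NOT T OR T AND T) OR NOT S AND S OR R)
= NOT ((S AND NOT S OR R) AND (T OR NOT T) AND T OR NOT S AND S OR R)
= NOT (R AND (T OR NOT T) AND T OR NOT S AND S OR R)
= NOT (R AND T OR NOT S AND S OR R)
= NOT (R AND T OR R)
= NOT R

NOT R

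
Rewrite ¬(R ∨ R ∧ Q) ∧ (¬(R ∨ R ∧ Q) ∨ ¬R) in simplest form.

¬(R ∨ R ∧ Q) ∧ (¬(R ∨ R ∧ Q) ∨ ¬R)
= ¬(R ∨ R ∧ Q)   — absorption
= ¬R   — absorption

¬R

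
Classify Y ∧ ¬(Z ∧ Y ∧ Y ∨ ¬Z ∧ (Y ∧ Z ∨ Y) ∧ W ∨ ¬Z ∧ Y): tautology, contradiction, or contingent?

contradiction

Y ∧ ¬(Z ∧ Y ∧ Y ∨ ¬Z ∧ (Y ∧ Z ∨ Y) ∧ W ∨ ¬Z ∧ Y)
= Y ∧ ¬(Z ∧ Y ∧ Y ∨ ¬Z ∧ Y ∧ W ∨ ¬Z ∧ Y)   [absorption]
= Y ∧ ¬(Z ∧ Y ∨ ¬Z ∧ Y ∧ W ∨ ¬Z ∧ Y)   [idempotence]
= Y ∧ ¬(Z ∧ Y ∨ ¬Z ∧ Y)   [absorption]
= Y ∧ ¬Y   [distribution]
= False   [complement]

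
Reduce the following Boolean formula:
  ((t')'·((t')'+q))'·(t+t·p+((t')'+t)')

t'

((t')'·((t')'+q))'·(t+t·p+((t')'+t)')
= ((t')'·((t')'+q))'·(t+((t')'+t)')   (absorption)
= ((t')')'·(t+((t')'+t)')   (absorption)
= ((t')')'·(t+(t+t)')   (double negation)
= t'·(t+(t+t)')   (double negation)
= t'·(t+t')   (idempotence)
= t'   (complement / identity)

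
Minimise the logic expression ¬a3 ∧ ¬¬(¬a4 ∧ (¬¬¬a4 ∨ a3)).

¬a3 ∧ ¬¬(¬a4 ∧ (¬¬¬a4 ∨ a3))
= ¬a3 ∧ ¬¬(¬a4 ∧ (¬a4 ∨ a3))
= ¬a3 ∧ ¬¬¬a4
= ¬a3 ∧ ¬a4

¬a3 ∧ ¬a4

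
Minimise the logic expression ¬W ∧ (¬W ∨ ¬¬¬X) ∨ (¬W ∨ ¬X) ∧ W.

¬W ∧ (¬W ∨ ¬¬¬X) ∨ (¬W ∨ ¬X) ∧ W
= ¬W ∧ (¬W ∨ ¬X) ∨ (¬W ∨ ¬X) ∧ W   [double negation]
= ¬W ∨ ¬X   [distribution]

¬W ∨ ¬X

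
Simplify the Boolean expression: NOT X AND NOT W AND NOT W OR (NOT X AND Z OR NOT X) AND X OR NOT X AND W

NOT X

NOT X AND NOT W AND NOT W OR (NOT X AND Z OR NOT X) AND X OR NOT X AND W
= NOT X AND NOT W AND NOT W OR NOT X AND X OR NOT X AND W   [absorption]
= NOT X AND NOT W OR NOT X AND X OR NOT X AND W   [idempotence]
= NOT X AND NOT W OR NOT X AND W   [complement / identity]
= NOT X   [distribution]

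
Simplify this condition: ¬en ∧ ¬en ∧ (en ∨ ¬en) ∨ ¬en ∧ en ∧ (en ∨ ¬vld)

¬en ∧ ¬en ∧ (en ∨ ¬en) ∨ ¬en ∧ en ∧ (en ∨ ¬vld)
= ¬en ∧ ¬en ∧ (en ∨ ¬en) ∨ ¬en ∧ en   [absorption]
= ¬en ∧ ¬en ∨ ¬en ∧ en   [complement / identity]
= ¬en   [distribution]

¬en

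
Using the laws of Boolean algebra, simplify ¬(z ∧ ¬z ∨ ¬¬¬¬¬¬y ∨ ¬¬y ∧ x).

¬(z ∧ ¬z ∨ ¬¬¬¬¬¬y ∨ ¬¬y ∧ x)
= ¬(z ∧ ¬z ∨ ¬¬¬¬y ∨ ¬¬y ∧ x)   — double negation
= ¬(z ∧ ¬z ∨ ¬¬y ∨ ¬¬y ∧ x)   — double negation
= ¬(¬¬y ∨ ¬¬y ∧ x)   — complement / identity
= ¬¬¬y   — absorption
= ¬y   — double negation

¬y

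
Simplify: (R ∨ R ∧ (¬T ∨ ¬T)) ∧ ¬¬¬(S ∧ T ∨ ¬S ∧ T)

R ∧ ¬T

(R ∨ R ∧ (¬T ∨ ¬T)) ∧ ¬¬¬(S ∧ T ∨ ¬S ∧ T)
= (R ∨ R ∧ ¬T) ∧ ¬¬¬(S ∧ T ∨ ¬S ∧ T)   — idempotence
= (R ∨ R ∧ ¬T) ∧ ¬¬¬T   — distribution
= R ∧ ¬¬¬T   — absorption
= R ∧ ¬T   — double negation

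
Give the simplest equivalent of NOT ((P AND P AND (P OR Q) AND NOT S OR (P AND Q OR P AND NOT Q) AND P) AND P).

NOT P

NOT ((P AND P AND (P OR Q) AND NOT S OR (P AND Q OR P AND NOT Q) AND P) AND P)
= NOT ((P AND P AND (P OR Q) AND NOT S OR P AND P) AND P)   [distribution]
= NOT ((P AND P AND NOT S OR P AND P) AND P)   [absorption]
= NOT (P AND P AND P)   [absorption]
= NOT (P AND P)   [idempotence]
= NOT P   [idempotence]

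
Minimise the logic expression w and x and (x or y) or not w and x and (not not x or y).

x

w and x and (x or y) or not w and x and (not not x or y)
= w and x and (x or y) or not w and x and (x or y)   — double negation
= x and (x or y)   — distribution
= x   — absorption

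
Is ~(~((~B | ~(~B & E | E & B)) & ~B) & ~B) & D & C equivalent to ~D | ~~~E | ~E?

No

E1: ~(~((~B | ~(~B & E | E & B)) & ~B) & ~B) & D & C
    = ((~B | ~(~B & E | E & B)) & ~B | B) & D & C   (De Morgan)
    = ((~B | ~E) & ~B | B) & D & C   (distribution)
    = (~B | B) & D & C   (absorption)
    = D & C   (complement / identity)
E2: ~D | ~~~E | ~E
    = ~D | ~E | ~E   (double negation)
    = ~D | ~E   (idempotence)
These differ: at B=1, C=0, D=0, E=1, E1 = 0 but E2 = 1.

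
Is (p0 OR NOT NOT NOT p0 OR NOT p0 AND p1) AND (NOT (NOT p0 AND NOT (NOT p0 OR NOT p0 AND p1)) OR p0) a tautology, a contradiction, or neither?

tautology

(p0 OR NOT NOT NOT p0 OR NOT p0 AND p1) AND (NOT (NOT p0 AND NOT (NOT p0 OR NOT p0 AND p1)) OR p0)
= (p0 OR NOT NOT NOT p0 OR NOT p0 AND p1) AND (p0 OR NOT p0 OR NOT p0 AND p1 OR p0)
= (p0 OR NOT p0 OR NOT p0 AND p1) AND (p0 OR NOT p0 OR NOT p0 AND p1 OR p0)
= p0 OR NOT p0 OR NOT p0 AND p1
= p0 OR NOT p0
= TRUE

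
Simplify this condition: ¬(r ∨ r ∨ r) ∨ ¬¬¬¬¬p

¬(r ∨ r ∨ r) ∨ ¬¬¬¬¬p
= ¬(r ∨ r ∨ r) ∨ ¬¬¬p   — double negation
= ¬(r ∨ r) ∨ ¬¬¬p   — idempotence
= ¬r ∨ ¬¬¬p   — idempotence
= ¬r ∨ ¬p   — double negation

¬r ∨ ¬p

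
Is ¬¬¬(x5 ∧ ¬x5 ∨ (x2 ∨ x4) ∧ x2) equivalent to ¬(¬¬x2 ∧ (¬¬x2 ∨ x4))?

E1: ¬¬¬(x5 ∧ ¬x5 ∨ (x2 ∨ x4) ∧ x2)
    = ¬¬¬(x5 ∧ ¬x5 ∨ x2)   [absorption]
    = ¬¬¬x2   [complement / identity]
    = ¬x2   [double negation]
E2: ¬(¬¬x2 ∧ (¬¬x2 ∨ x4))
    = ¬¬¬x2   [absorption]
    = ¬x2   [double negation]
Both reduce to ¬x2, so they are equivalent.

Yes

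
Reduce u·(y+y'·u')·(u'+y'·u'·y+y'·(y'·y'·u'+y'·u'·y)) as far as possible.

0

u·(y+y'·u')·(u'+y'·u'·y+y'·(y'·y'·u'+y'·u'·y))
= u·(y+y'·u')·(u'+y'·u'·y+y'·y'·u')   — distribution
= u·(y+y'·u')·(u'+y'·u')   — distribution
= u·(y·u'+y'·u')   — distribution
= u·u'   — distribution
= 0   — complement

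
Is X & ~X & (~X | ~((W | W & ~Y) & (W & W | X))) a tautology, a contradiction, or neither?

contradiction

X & ~X & (~X | ~((W | W & ~Y) & (W & W | X)))
= X & ~X & (~X | ~((W | W & ~Y) & (W | X)))   [idempotence]
= X & ~X & (~X | ~(W & (W | X)))   [absorption]
= X & ~X & (~X | ~W)   [absorption]
= X & ~X   [absorption]
= 0   [complement]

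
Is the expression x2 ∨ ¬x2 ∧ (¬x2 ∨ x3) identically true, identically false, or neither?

x2 ∨ ¬x2 ∧ (¬x2 ∨ x3)
= x2 ∨ ¬x2   (absorption)
= True   (complement)

identically true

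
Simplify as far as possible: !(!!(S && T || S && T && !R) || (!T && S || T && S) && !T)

!S

!(!!(S && T || S && T && !R) || (!T && S || T && S) && !T)
= !(S && T || S && T && !R || (!T && S || T && S) && !T)
= !(S && T || S && T && !R || S && !T)
= !(S && T || S && !T)
= !S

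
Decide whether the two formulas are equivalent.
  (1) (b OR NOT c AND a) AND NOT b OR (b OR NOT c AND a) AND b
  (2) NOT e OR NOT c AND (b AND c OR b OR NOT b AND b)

No

E1: (b OR NOT c AND a) AND NOT b OR (b OR NOT c AND a) AND b
    = b OR NOT c AND a
E2: NOT e OR NOT c AND (b AND c OR b OR NOT b AND b)
    = NOT e OR NOT c AND (b AND c OR b)
    = NOT e OR NOT c AND b
These differ: at a=1, b=1, c=1, e=1, E1 = 1 but E2 = 0.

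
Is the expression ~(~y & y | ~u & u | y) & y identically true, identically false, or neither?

~(~y & y | ~u & u | y) & y
= ~(~y & y | y) & y
= ~y & y
= 0

identically false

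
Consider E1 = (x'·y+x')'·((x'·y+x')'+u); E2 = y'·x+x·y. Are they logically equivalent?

E1: (x'·y+x')'·((x'·y+x')'+u)
    = (x'·y+x')'   (absorption)
    = (x')'   (absorption)
    = x   (double negation)
E2: y'·x+x·y
    = x   (distribution)
Both reduce to x, so they are equivalent.

Yes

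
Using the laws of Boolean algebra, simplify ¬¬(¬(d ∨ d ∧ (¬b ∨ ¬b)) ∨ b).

¬d ∨ b

¬¬(¬(d ∨ d ∧ (¬b ∨ ¬b)) ∨ b)
= ¬¬(¬(d ∨ d ∧ ¬b) ∨ b)   [idempotence]
= ¬(d ∨ d ∧ ¬b) ∨ b   [double negation]
= ¬d ∨ b   [absorption]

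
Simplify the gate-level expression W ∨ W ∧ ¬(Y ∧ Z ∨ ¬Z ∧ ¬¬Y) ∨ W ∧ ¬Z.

W ∨ W ∧ ¬(Y ∧ Z ∨ ¬Z ∧ ¬¬Y) ∨ W ∧ ¬Z
= W ∨ W ∧ ¬(Y ∧ Z ∨ ¬Z ∧ Y) ∨ W ∧ ¬Z   — double negation
= W ∨ W ∧ ¬Y ∨ W ∧ ¬Z   — distribution
= W ∨ W ∧ ¬Z   — absorption
= W   — absorption

W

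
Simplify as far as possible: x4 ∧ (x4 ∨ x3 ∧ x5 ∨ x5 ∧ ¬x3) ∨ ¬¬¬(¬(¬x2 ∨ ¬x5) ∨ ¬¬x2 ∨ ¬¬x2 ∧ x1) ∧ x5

x4 ∨ ¬x2 ∧ x5

x4 ∧ (x4 ∨ x3 ∧ x5 ∨ x5 ∧ ¬x3) ∨ ¬¬¬(¬(¬x2 ∨ ¬x5) ∨ ¬¬x2 ∨ ¬¬x2 ∧ x1) ∧ x5
= x4 ∧ (x4 ∨ x3 ∧ x5 ∨ x5 ∧ ¬x3) ∨ ¬¬¬(¬(¬x2 ∨ ¬x5) ∨ ¬¬x2) ∧ x5   [absorption]
= x4 ∧ (x4 ∨ x5) ∨ ¬¬¬(¬(¬x2 ∨ ¬x5) ∨ ¬¬x2) ∧ x5   [distribution]
= x4 ∧ (x4 ∨ x5) ∨ ¬(¬(¬x2 ∨ ¬x5) ∨ ¬¬x2) ∧ x5   [double negation]
= x4 ∧ (x4 ∨ x5) ∨ (¬x2 ∨ ¬x5) ∧ ¬x2 ∧ x5   [De Morgan]
= x4 ∧ (x4 ∨ x5) ∨ ¬x2 ∧ x5   [absorption]
= x4 ∨ ¬x2 ∧ x5   [absorption]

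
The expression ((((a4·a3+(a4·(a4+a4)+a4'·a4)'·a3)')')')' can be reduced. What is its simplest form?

((((a4·a3+(a4·(a4+a4)+a4'·a4)'·a3)')')')'
= ((a4·a3+(a4·(a4+a4)+a4'·a4)'·a3)')'   — double negation
= ((a4·a3+(a4·a4+a4'·a4)'·a3)')'   — idempotence
= ((a4·a3+a4'·a3)')'   — distribution
= (a3')'   — distribution
= a3   — double negation

a3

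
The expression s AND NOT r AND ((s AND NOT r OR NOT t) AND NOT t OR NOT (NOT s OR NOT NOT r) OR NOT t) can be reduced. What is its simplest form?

s AND NOT r AND ((s AND NOT r OR NOT t) AND NOT t OR NOT (NOT s OR NOT NOT r) OR NOT t)
= s AND NOT r AND ((s AND NOT r OR NOT t) AND NOT t OR s AND NOT r OR NOT t)
= s AND NOT r AND (s AND NOT r OR NOT t)
= s AND NOT r

s AND NOT r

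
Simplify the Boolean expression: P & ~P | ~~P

P

P & ~P | ~~P
= ~~P   [complement / identity]
= P   [double negation]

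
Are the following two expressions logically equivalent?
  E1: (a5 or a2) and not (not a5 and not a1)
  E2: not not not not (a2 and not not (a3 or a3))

No

E1: (a5 or a2) and not (not a5 and not a1)
    = (a5 or a2) and (a5 or a1)   [De Morgan]
    = a5 or a2 and a1   [distribution]
E2: not not not not (a2 and not not (a3 or a3))
    = not not not not (a2 and (a3 or a3))   [double negation]
    = not not (a2 and (a3 or a3))   [double negation]
    = not not (a2 and a3)   [idempotence]
    = a2 and a3   [double negation]
These differ: at a1=0, a2=0, a3=0, a5=1, E1 = 1 but E2 = 0.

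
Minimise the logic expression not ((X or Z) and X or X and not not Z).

not X

not ((X or Z) and X or X and not not Z)
= not (X or X and not not Z)   — absorption
= not (X or X and Z)   — double negation
= not X   — absorption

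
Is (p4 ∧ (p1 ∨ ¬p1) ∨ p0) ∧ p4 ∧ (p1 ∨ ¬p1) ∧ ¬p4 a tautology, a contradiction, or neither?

(p4 ∧ (p1 ∨ ¬p1) ∨ p0) ∧ p4 ∧ (p1 ∨ ¬p1) ∧ ¬p4
= p4 ∧ (p1 ∨ ¬p1) ∧ ¬p4   (absorption)
= p4 ∧ ¬p4   (complement / identity)
= False   (complement)

contradiction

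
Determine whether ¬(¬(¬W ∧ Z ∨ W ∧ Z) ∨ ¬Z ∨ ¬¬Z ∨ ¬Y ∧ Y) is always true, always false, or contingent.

¬(¬(¬W ∧ Z ∨ W ∧ Z) ∨ ¬Z ∨ ¬¬Z ∨ ¬Y ∧ Y)
= ¬(¬Z ∨ ¬Z ∨ ¬¬Z ∨ ¬Y ∧ Y)   — distribution
= ¬(¬Z ∨ ¬¬Z ∨ ¬Y ∧ Y)   — idempotence
= ¬(¬Z ∨ ¬¬Z)   — complement / identity
= Z ∧ ¬Z   — De Morgan
= False   — complement

always false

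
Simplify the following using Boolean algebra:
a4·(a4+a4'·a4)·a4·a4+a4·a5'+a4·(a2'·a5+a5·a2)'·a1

a4

a4·(a4+a4'·a4)·a4·a4+a4·a5'+a4·(a2'·a5+a5·a2)'·a1
= a4·(a4+a4'·a4)·a4·a4+a4·a5'+a4·a5'·a1   (distribution)
= a4·a4·a4·a4+a4·a5'+a4·a5'·a1   (complement / identity)
= a4·a4·a4·a4+a4·a5'   (absorption)
= a4·a4+a4·a5'   (idempotence)
= a4·(a4+a5')   (distribution)
= a4   (absorption)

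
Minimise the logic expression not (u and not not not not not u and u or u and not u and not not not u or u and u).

not (u and not not not not not u and u or u and not u and not not not u or u and u)
= not (u and not not not u and u or u and not u and not not not u or u and u)   [double negation]
= not (u and (not not not u and u or not u and not not not u) or u and u)   [distribution]
= not (u and not not not u or u and u)   [distribution]
= not (u and not u or u and u)   [double negation]
= not u   [distribution]

not u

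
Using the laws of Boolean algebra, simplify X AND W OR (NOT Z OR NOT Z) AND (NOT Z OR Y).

X AND W OR NOT Z

X AND W OR (NOT Z OR NOT Z) AND (NOT Z OR Y)
= X AND W OR NOT Z OR NOT Z AND Y   [distribution]
= X AND W OR NOT Z   [absorption]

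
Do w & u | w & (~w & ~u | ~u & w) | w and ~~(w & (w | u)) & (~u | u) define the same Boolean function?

E1: w & u | w & (~w & ~u | ~u & w) | w
    = w & u | w & ~u | w   [distribution]
    = w & u | w   [absorption]
    = w   [absorption]
E2: ~~(w & (w | u)) & (~u | u)
    = ~~(w & (w | u))   [complement / identity]
    = ~~w   [absorption]
    = w   [double negation]
Both reduce to w, so they are equivalent.

Yes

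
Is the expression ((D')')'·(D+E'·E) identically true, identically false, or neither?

((D')')'·(D+E'·E)
= ((D')')'·D   [complement / identity]
= D'·D   [double negation]
= 0   [complement]

identically false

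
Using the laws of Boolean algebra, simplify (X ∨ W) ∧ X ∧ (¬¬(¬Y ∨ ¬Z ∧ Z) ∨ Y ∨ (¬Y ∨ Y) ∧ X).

(X ∨ W) ∧ X ∧ (¬¬(¬Y ∨ ¬Z ∧ Z) ∨ Y ∨ (¬Y ∨ Y) ∧ X)
= (X ∨ W) ∧ X ∧ (¬¬¬Y ∨ Y ∨ (¬Y ∨ Y) ∧ X)   [complement / identity]
= (X ∨ W) ∧ X ∧ (¬Y ∨ Y ∨ (¬Y ∨ Y) ∧ X)   [double negation]
= X ∧ (¬Y ∨ Y ∨ (¬Y ∨ Y) ∧ X)   [absorption]
= X ∧ (¬Y ∨ Y)   [absorption]
= X   [complement / identity]

X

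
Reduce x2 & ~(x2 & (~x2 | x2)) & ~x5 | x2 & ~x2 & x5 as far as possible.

0

x2 & ~(x2 & (~x2 | x2)) & ~x5 | x2 & ~x2 & x5
= x2 & ~x2 & ~x5 | x2 & ~x2 & x5   (complement / identity)
= x2 & ~x2   (distribution)
= 0   (complement)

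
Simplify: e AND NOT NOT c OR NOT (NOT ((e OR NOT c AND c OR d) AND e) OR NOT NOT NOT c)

e AND NOT NOT c OR NOT (NOT ((e OR NOT c AND c OR d) AND e) OR NOT NOT NOT c)
= e AND NOT NOT c OR NOT (NOT ((e OR d) AND e) OR NOT NOT NOT c)   (complement / identity)
= e AND NOT NOT c OR (e OR d) AND e AND NOT NOT c   (De Morgan)
= e AND NOT NOT c OR e AND NOT NOT c   (absorption)
= e AND NOT NOT c   (idempotence)
= e AND c   (double negation)

e AND c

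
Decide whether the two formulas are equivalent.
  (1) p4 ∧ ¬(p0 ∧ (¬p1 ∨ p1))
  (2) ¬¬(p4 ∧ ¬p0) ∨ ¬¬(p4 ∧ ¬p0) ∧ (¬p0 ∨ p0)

Yes

E1: p4 ∧ ¬(p0 ∧ (¬p1 ∨ p1))
    = p4 ∧ ¬p0   [complement / identity]
E2: ¬¬(p4 ∧ ¬p0) ∨ ¬¬(p4 ∧ ¬p0) ∧ (¬p0 ∨ p0)
    = ¬¬(p4 ∧ ¬p0) ∨ ¬¬(p4 ∧ ¬p0)   [complement / identity]
    = ¬¬(p4 ∧ ¬p0)   [idempotence]
    = p4 ∧ ¬p0   [double negation]
Both reduce to p4 ∧ ¬p0, so they are equivalent.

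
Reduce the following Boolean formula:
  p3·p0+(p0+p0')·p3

p3

p3·p0+(p0+p0')·p3
= p3·p0+p3   (complement / identity)
= p3   (absorption)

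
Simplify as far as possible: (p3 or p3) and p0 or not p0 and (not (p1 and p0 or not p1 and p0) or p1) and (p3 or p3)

(p3 or p3) and p0 or not p0 and (not (p1 and p0 or not p1 and p0) or p1) and (p3 or p3)
= (p3 or p3) and p0 or not p0 and (not p0 or p1) and (p3 or p3)
= (p3 or p3) and p0 or not p0 and (p3 or p3)
= p3 or p3
= p3

p3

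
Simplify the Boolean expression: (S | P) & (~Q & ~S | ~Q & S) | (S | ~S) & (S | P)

S | P

(S | P) & (~Q & ~S | ~Q & S) | (S | ~S) & (S | P)
= (S | P) & ~Q | (S | ~S) & (S | P)   [distribution]
= (S | P) & ~Q | S | P   [complement / identity]
= S | P   [absorption]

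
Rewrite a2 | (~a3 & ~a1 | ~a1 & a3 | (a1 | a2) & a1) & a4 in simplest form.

a2 | a4

a2 | (~a3 & ~a1 | ~a1 & a3 | (a1 | a2) & a1) & a4
= a2 | (~a3 & ~a1 | ~a1 & a3 | a1) & a4   — absorption
= a2 | (~a1 | a1) & a4   — distribution
= a2 | a4   — complement / identity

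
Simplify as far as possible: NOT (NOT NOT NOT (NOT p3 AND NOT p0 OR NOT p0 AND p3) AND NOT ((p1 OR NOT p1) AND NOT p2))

NOT p0 OR NOT p2

NOT (NOT NOT NOT (NOT p3 AND NOT p0 OR NOT p0 AND p3) AND NOT ((p1 OR NOT p1) AND NOT p2))
= NOT (NOT (NOT p3 AND NOT p0 OR NOT p0 AND p3) AND NOT ((p1 OR NOT p1) AND NOT p2))   (double negation)
= NOT (NOT (NOT p3 AND NOT p0 OR NOT p0 AND p3) AND NOT NOT p2)   (complement / identity)
= NOT (NOT NOT p0 AND NOT NOT p2)   (distribution)
= NOT p0 OR NOT p2   (De Morgan)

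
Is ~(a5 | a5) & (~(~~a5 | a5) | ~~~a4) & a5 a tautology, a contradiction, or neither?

~(a5 | a5) & (~(~~a5 | a5) | ~~~a4) & a5
= ~(a5 | a5) & (~(a5 | a5) | ~~~a4) & a5   (double negation)
= ~(a5 | a5) & (~(a5 | a5) | ~a4) & a5   (double negation)
= ~(a5 | a5) & a5   (absorption)
= ~a5 & a5   (idempotence)
= 0   (complement)

contradiction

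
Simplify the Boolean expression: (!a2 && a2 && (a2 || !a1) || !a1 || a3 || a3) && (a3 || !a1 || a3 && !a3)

(!a2 && a2 && (a2 || !a1) || !a1 || a3 || a3) && (a3 || !a1 || a3 && !a3)
= (!a2 && a2 || !a1 || a3 || a3) && (a3 || !a1 || a3 && !a3)   (absorption)
= (!a2 && a2 || !a1 || a3 || a3) && (a3 || !a1)   (complement / identity)
= (!a1 || a3 || a3) && (a3 || !a1)   (complement / identity)
= (!a1 || a3) && !a1 || a3   (distribution)
= !a1 || a3   (absorption)

!a1 || a3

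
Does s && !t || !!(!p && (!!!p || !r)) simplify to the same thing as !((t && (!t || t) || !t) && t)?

E1: s && !t || !!(!p && (!!!p || !r))
    = s && !t || !p && (!!!p || !r)
    = s && !t || !p && (!p || !r)
    = s && !t || !p
E2: !((t && (!t || t) || !t) && t)
    = !((t || !t) && t)
    = !t
These differ: at p=1, r=0, s=0, t=0, E1 = 0 but E2 = 1.

No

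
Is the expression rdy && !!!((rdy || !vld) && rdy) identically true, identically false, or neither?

identically false

rdy && !!!((rdy || !vld) && rdy)
= rdy && !!!rdy   (absorption)
= rdy && !rdy   (double negation)
= false   (complement)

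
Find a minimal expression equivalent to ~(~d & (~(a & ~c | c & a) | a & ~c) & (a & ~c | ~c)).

~(~d & (~(a & ~c | c & a) | a & ~c) & (a & ~c | ~c))
= ~(~d & (~a | a & ~c) & (a & ~c | ~c))   — distribution
= ~(~d & (a & ~c | ~a & ~c))   — distribution
= ~(~d & ~c)   — distribution
= d | c   — De Morgan

d | c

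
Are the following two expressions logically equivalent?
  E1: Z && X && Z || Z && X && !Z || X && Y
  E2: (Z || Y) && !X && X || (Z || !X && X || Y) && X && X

E1: Z && X && Z || Z && X && !Z || X && Y
    = Z && X || X && Y   [distribution]
    = (Z || Y) && X   [distribution]
E2: (Z || Y) && !X && X || (Z || !X && X || Y) && X && X
    = (Z || Y) && !X && X || (Z || Y) && X && X   [complement / identity]
    = ((Z || Y) && !X || (Z || Y) && X) && X   [distribution]
    = (Z || Y) && X   [distribution]
Both reduce to (Z || Y) && X, so they are equivalent.

Yes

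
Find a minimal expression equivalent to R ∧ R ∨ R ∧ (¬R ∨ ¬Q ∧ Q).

R

R ∧ R ∨ R ∧ (¬R ∨ ¬Q ∧ Q)
= R ∧ R ∨ R ∧ ¬R   [complement / identity]
= R   [distribution]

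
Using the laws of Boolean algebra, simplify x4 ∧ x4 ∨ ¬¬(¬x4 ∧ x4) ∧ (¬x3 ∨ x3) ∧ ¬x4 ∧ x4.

x4

x4 ∧ x4 ∨ ¬¬(¬x4 ∧ x4) ∧ (¬x3 ∨ x3) ∧ ¬x4 ∧ x4
= x4 ∧ x4 ∨ ¬x4 ∧ x4 ∧ (¬x3 ∨ x3) ∧ ¬x4 ∧ x4
= x4 ∧ x4 ∨ ¬x4 ∧ x4 ∧ ¬x4 ∧ x4
= x4 ∧ x4 ∨ ¬x4 ∧ x4
= x4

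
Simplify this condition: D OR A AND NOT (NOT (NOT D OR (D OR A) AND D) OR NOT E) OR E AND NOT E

D OR A AND E

D OR A AND NOT (NOT (NOT D OR (D OR A) AND D) OR NOT E) OR E AND NOT E
= D OR A AND NOT (NOT (NOT D OR (D OR A) AND D) OR NOT E)   — complement / identity
= D OR A AND (NOT D OR (D OR A) AND D) AND E   — De Morgan
= D OR A AND (NOT D OR D) AND E   — absorption
= D OR A AND E   — complement / identity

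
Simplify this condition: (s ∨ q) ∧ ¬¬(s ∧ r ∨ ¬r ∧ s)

s

(s ∨ q) ∧ ¬¬(s ∧ r ∨ ¬r ∧ s)
= (s ∨ q) ∧ ¬¬s   (distribution)
= (s ∨ q) ∧ s   (double negation)
= s   (absorption)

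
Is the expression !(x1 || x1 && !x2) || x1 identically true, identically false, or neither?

!(x1 || x1 && !x2) || x1
= !x1 || x1   (absorption)
= true   (complement)

identically true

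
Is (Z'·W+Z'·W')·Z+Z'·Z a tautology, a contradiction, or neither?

(Z'·W+Z'·W')·Z+Z'·Z
= Z'·Z+Z'·Z
= Z'·Z
= 0

contradiction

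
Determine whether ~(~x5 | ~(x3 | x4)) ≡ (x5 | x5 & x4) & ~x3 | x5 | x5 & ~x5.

No

E1: ~(~x5 | ~(x3 | x4))
    = x5 & (x3 | x4)   (De Morgan)
E2: (x5 | x5 & x4) & ~x3 | x5 | x5 & ~x5
    = (x5 | x5 & x4) & ~x3 | x5   (complement / identity)
    = x5 & ~x3 | x5   (absorption)
    = x5   (absorption)
These differ: at x3=0, x4=0, x5=1, E1 = 0 but E2 = 1.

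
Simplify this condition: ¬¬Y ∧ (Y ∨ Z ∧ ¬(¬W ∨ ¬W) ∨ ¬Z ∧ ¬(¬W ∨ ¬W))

¬¬Y ∧ (Y ∨ Z ∧ ¬(¬W ∨ ¬W) ∨ ¬Z ∧ ¬(¬W ∨ ¬W))
= ¬¬Y ∧ (Y ∨ ¬(¬W ∨ ¬W))   (distribution)
= ¬¬Y ∧ (Y ∨ W ∧ W)   (De Morgan)
= ¬¬Y ∧ (Y ∨ W)   (idempotence)
= Y ∧ (Y ∨ W)   (double negation)
= Y   (absorption)

Y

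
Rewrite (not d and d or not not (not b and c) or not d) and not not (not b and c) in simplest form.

(not d and d or not not (not b and c) or not d) and not not (not b and c)
= (not not (not b and c) or not d) and not not (not b and c)
= not not (not b and c)
= not b and c

not b and c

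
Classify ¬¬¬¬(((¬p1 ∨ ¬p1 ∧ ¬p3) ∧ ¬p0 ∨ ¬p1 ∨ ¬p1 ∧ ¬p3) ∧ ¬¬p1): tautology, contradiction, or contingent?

contradiction

¬¬¬¬(((¬p1 ∨ ¬p1 ∧ ¬p3) ∧ ¬p0 ∨ ¬p1 ∨ ¬p1 ∧ ¬p3) ∧ ¬¬p1)
= ¬¬¬¬((¬p1 ∨ ¬p1 ∧ ¬p3) ∧ ¬¬p1)   [absorption]
= ¬¬((¬p1 ∨ ¬p1 ∧ ¬p3) ∧ ¬¬p1)   [double negation]
= ¬¬(¬p1 ∧ ¬¬p1)   [absorption]
= ¬p1 ∧ ¬¬p1   [double negation]
= ¬p1 ∧ p1   [double negation]
= False   [complement]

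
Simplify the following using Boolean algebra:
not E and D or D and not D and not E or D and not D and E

not E and D

not E and D or D and not D and not E or D and not D and E
= not E and D or D and not D   (distribution)
= not E and D   (complement / identity)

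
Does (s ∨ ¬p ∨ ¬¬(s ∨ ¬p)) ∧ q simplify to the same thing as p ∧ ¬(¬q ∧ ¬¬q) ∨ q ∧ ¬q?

No

E1: (s ∨ ¬p ∨ ¬¬(s ∨ ¬p)) ∧ q
    = (s ∨ ¬p ∨ s ∨ ¬p) ∧ q   — double negation
    = (s ∨ ¬p) ∧ q   — idempotence
E2: p ∧ ¬(¬q ∧ ¬¬q) ∨ q ∧ ¬q
    = p ∧ (q ∨ ¬q) ∨ q ∧ ¬q   — De Morgan
    = p ∧ (q ∨ ¬q)   — complement / identity
    = p   — complement / identity
These differ: at p=1, q=0, s=0, E1 = 0 but E2 = 1.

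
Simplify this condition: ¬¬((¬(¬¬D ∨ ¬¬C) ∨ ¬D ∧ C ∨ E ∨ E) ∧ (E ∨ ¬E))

¬¬((¬(¬¬D ∨ ¬¬C) ∨ ¬D ∧ C ∨ E ∨ E) ∧ (E ∨ ¬E))
= (¬(¬¬D ∨ ¬¬C) ∨ ¬D ∧ C ∨ E ∨ E) ∧ (E ∨ ¬E)   — double negation
= (¬D ∧ ¬C ∨ ¬D ∧ C ∨ E ∨ E) ∧ (E ∨ ¬E)   — De Morgan
= ¬D ∧ ¬C ∨ ¬D ∧ C ∨ E ∨ E   — complement / identity
= ¬D ∨ E ∨ E   — distribution
= ¬D ∨ E   — idempotence

¬D ∨ E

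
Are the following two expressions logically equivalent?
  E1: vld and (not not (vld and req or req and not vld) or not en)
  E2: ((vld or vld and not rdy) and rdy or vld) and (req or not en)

E1: vld and (not not (vld and req or req and not vld) or not en)
    = vld and (not not req or not en)
    = vld and (req or not en)
E2: ((vld or vld and not rdy) and rdy or vld) and (req or not en)
    = (vld and rdy or vld) and (req or not en)
    = vld and (req or not en)
Both reduce to vld and (req or not en), so they are equivalent.

Yes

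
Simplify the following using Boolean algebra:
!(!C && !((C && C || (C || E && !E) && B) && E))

C

!(!C && !((C && C || (C || E && !E) && B) && E))
= C || (C && C || (C || E && !E) && B) && E   — De Morgan
= C || (C || (C || E && !E) && B) && E   — idempotence
= C || (C || C && B) && E   — complement / identity
= C || C && E   — absorption
= C   — absorption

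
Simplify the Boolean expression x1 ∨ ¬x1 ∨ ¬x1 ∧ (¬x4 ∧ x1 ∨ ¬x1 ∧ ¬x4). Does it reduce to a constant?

True

x1 ∨ ¬x1 ∨ ¬x1 ∧ (¬x4 ∧ x1 ∨ ¬x1 ∧ ¬x4)
= x1 ∨ ¬x1 ∨ ¬x1 ∧ ¬x4   [distribution]
= x1 ∨ ¬x1   [absorption]
= True   [complement]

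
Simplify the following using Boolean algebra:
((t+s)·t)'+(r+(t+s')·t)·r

((t+s)·t)'+(r+(t+s')·t)·r
= t'+(r+(t+s')·t)·r   [absorption]
= t'+(r+t)·r   [absorption]
= t'+r   [absorption]

t'+r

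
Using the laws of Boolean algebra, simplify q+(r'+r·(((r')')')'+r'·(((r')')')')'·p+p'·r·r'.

q+(r'+r·(((r')')')'+r'·(((r')')')')'·p+p'·r·r'
= q+(r'+(((r')')')')'·p+p'·r·r'   [distribution]
= q+(r'+(r')')'·p+p'·r·r'   [double negation]
= q+r·r'·p+p'·r·r'   [De Morgan]
= q+r·r'   [distribution]
= q   [complement / identity]

q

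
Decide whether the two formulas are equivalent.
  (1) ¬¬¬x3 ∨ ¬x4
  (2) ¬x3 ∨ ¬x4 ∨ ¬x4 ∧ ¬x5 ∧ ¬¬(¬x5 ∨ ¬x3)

Yes

E1: ¬¬¬x3 ∨ ¬x4
    = ¬x3 ∨ ¬x4   (double negation)
E2: ¬x3 ∨ ¬x4 ∨ ¬x4 ∧ ¬x5 ∧ ¬¬(¬x5 ∨ ¬x3)
    = ¬x3 ∨ ¬x4 ∨ ¬x4 ∧ ¬x5 ∧ (¬x5 ∨ ¬x3)   (double negation)
    = ¬x3 ∨ ¬x4 ∨ ¬x4 ∧ ¬x5   (absorption)
    = ¬x3 ∨ ¬x4   (absorption)
Both reduce to ¬x3 ∨ ¬x4, so they are equivalent.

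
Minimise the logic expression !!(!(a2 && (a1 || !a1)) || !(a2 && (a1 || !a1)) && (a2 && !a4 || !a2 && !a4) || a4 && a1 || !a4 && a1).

!a2 || a1

!!(!(a2 && (a1 || !a1)) || !(a2 && (a1 || !a1)) && (a2 && !a4 || !a2 && !a4) || a4 && a1 || !a4 && a1)
= !!(!(a2 && (a1 || !a1)) || !(a2 && (a1 || !a1)) && !a4 || a4 && a1 || !a4 && a1)   [distribution]
= !(a2 && (a1 || !a1)) || !(a2 && (a1 || !a1)) && !a4 || a4 && a1 || !a4 && a1   [double negation]
= !(a2 && (a1 || !a1)) || a4 && a1 || !a4 && a1   [absorption]
= !(a2 && (a1 || !a1)) || a1   [distribution]
= !a2 || a1   [complement / identity]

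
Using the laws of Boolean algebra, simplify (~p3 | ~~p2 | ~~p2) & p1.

(~p3 | p2) & p1

(~p3 | ~~p2 | ~~p2) & p1
= (~p3 | ~~p2) & p1   — idempotence
= (~p3 | p2) & p1   — double negation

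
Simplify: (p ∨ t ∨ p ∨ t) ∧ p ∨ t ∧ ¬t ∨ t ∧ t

p ∨ t

(p ∨ t ∨ p ∨ t) ∧ p ∨ t ∧ ¬t ∨ t ∧ t
= (p ∨ t ∨ p ∨ t) ∧ p ∨ t   — distribution
= (p ∨ t) ∧ p ∨ t   — idempotence
= p ∨ t   — absorption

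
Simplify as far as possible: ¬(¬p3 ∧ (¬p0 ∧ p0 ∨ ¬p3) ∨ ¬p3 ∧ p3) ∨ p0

¬(¬p3 ∧ (¬p0 ∧ p0 ∨ ¬p3) ∨ ¬p3 ∧ p3) ∨ p0
= ¬(¬p3 ∧ ¬p3 ∨ ¬p3 ∧ p3) ∨ p0   — complement / identity
= ¬¬p3 ∨ p0   — distribution
= p3 ∨ p0   — double negation

p3 ∨ p0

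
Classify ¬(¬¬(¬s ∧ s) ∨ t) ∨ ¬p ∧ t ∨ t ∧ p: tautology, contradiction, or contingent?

¬(¬¬(¬s ∧ s) ∨ t) ∨ ¬p ∧ t ∨ t ∧ p
= ¬(¬s ∧ s ∨ t) ∨ ¬p ∧ t ∨ t ∧ p   — double negation
= ¬t ∨ ¬p ∧ t ∨ t ∧ p   — complement / identity
= ¬t ∨ t   — distribution
= True   — complement

tautology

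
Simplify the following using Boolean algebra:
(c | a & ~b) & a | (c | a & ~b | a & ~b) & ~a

(c | a & ~b) & a | (c | a & ~b | a & ~b) & ~a
= (c | a & ~b) & a | (c | a & ~b) & ~a   [idempotence]
= c | a & ~b   [distribution]

c | a & ~b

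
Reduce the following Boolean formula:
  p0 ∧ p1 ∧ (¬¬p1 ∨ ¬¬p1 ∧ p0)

p0 ∧ p1 ∧ (¬¬p1 ∨ ¬¬p1 ∧ p0)
= p0 ∧ p1 ∧ ¬¬p1   — absorption
= p0 ∧ p1 ∧ p1   — double negation
= p0 ∧ p1   — idempotence

p0 ∧ p1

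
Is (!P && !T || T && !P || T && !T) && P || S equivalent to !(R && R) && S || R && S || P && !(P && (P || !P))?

Yes

E1: (!P && !T || T && !P || T && !T) && P || S
    = (!P && !T || T && !P) && P || S
    = !P && P || S
    = S
E2: !(R && R) && S || R && S || P && !(P && (P || !P))
    = !(R && R) && S || R && S || P && !P
    = !R && S || R && S || P && !P
    = S || P && !P
    = S
Both reduce to S, so they are equivalent.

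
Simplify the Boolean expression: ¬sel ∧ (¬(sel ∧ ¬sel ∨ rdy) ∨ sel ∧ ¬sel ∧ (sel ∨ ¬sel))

¬sel ∧ (¬(sel ∧ ¬sel ∨ rdy) ∨ sel ∧ ¬sel ∧ (sel ∨ ¬sel))
= ¬sel ∧ (¬(sel ∧ ¬sel ∨ rdy) ∨ sel ∧ ¬sel)
= ¬sel ∧ ¬(sel ∧ ¬sel ∨ rdy)
= ¬sel ∧ ¬rdy

¬sel ∧ ¬rdy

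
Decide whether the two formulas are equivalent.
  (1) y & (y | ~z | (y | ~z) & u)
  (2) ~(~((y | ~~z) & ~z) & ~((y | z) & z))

E1: y & (y | ~z | (y | ~z) & u)
    = y & (y | ~z)   — absorption
    = y   — absorption
E2: ~(~((y | ~~z) & ~z) & ~((y | z) & z))
    = ~(~((y | z) & ~z) & ~((y | z) & z))   — double negation
    = (y | z) & ~z | (y | z) & z   — De Morgan
    = y | z   — distribution
These differ: at u=0, y=0, z=1, E1 = 0 but E2 = 1.

No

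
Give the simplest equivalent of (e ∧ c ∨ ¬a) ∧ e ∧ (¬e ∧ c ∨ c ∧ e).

e ∧ c

(e ∧ c ∨ ¬a) ∧ e ∧ (¬e ∧ c ∨ c ∧ e)
= (e ∧ c ∨ ¬a) ∧ e ∧ c   (distribution)
= e ∧ c   (absorption)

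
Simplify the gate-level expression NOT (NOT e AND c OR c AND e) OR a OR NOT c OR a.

NOT c OR a

NOT (NOT e AND c OR c AND e) OR a OR NOT c OR a
= NOT c OR a OR NOT c OR a   — distribution
= NOT c OR a   — idempotence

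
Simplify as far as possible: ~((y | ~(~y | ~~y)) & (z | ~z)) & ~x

~y & ~x

~((y | ~(~y | ~~y)) & (z | ~z)) & ~x
= ~(y | ~(~y | ~~y)) & ~x   — complement / identity
= ~(y | y & ~y) & ~x   — De Morgan
= ~y & ~x   — complement / identity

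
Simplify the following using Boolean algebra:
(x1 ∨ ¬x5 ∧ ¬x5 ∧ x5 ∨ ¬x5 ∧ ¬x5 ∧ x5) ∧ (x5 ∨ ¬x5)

x1

(x1 ∨ ¬x5 ∧ ¬x5 ∧ x5 ∨ ¬x5 ∧ ¬x5 ∧ x5) ∧ (x5 ∨ ¬x5)
= (x1 ∨ ¬x5 ∧ ¬x5 ∧ x5) ∧ (x5 ∨ ¬x5)
= (x1 ∨ ¬x5 ∧ x5) ∧ (x5 ∨ ¬x5)
= x1 ∨ ¬x5 ∧ x5
= x1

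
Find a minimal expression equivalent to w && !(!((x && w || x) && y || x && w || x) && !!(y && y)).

w && !(!((x && w || x) && y || x && w || x) && !!(y && y))
= w && !(!(x && w || x) && !!(y && y))   [absorption]
= w && !(!x && !!(y && y))   [absorption]
= w && !(!x && !!y)   [idempotence]
= w && (x || !y)   [De Morgan]

w && (x || !y)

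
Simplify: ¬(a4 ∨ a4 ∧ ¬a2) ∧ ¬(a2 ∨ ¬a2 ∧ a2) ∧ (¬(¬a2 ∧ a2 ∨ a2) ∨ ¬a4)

¬a4 ∧ ¬a2

¬(a4 ∨ a4 ∧ ¬a2) ∧ ¬(a2 ∨ ¬a2 ∧ a2) ∧ (¬(¬a2 ∧ a2 ∨ a2) ∨ ¬a4)
= ¬a4 ∧ ¬(a2 ∨ ¬a2 ∧ a2) ∧ (¬(¬a2 ∧ a2 ∨ a2) ∨ ¬a4)   — absorption
= ¬a4 ∧ ¬(a2 ∨ ¬a2 ∧ a2) ∧ (¬a2 ∨ ¬a4)   — complement / identity
= ¬a4 ∧ ¬a2 ∧ (¬a2 ∨ ¬a4)   — complement / identity
= ¬a4 ∧ ¬a2   — absorption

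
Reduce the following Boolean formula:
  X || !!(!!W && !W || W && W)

X || W

X || !!(!!W && !W || W && W)
= X || !!(W && !W || W && W)   [double negation]
= X || !!W   [distribution]
= X || W   [double negation]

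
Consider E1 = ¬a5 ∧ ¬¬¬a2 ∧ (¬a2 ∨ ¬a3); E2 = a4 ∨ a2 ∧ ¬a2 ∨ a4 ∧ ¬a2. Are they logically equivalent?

No

E1: ¬a5 ∧ ¬¬¬a2 ∧ (¬a2 ∨ ¬a3)
    = ¬a5 ∧ ¬a2 ∧ (¬a2 ∨ ¬a3)   — double negation
    = ¬a5 ∧ ¬a2   — absorption
E2: a4 ∨ a2 ∧ ¬a2 ∨ a4 ∧ ¬a2
    = a4 ∨ a4 ∧ ¬a2   — complement / identity
    = a4   — absorption
These differ: at a2=0, a3=0, a4=1, a5=1, E1 = 0 but E2 = 1.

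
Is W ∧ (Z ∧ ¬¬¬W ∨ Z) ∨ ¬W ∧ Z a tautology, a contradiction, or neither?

W ∧ (Z ∧ ¬¬¬W ∨ Z) ∨ ¬W ∧ Z
= W ∧ (Z ∧ ¬W ∨ Z) ∨ ¬W ∧ Z   [double negation]
= W ∧ Z ∨ ¬W ∧ Z   [absorption]
= Z   [distribution]
This depends on Z, so it is not a constant.

neither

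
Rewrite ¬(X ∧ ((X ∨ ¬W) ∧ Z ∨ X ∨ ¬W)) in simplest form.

¬X

¬(X ∧ ((X ∨ ¬W) ∧ Z ∨ X ∨ ¬W))
= ¬(X ∧ (X ∨ ¬W))
= ¬X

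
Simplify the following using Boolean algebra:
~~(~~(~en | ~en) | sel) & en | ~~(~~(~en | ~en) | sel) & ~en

~en | sel

~~(~~(~en | ~en) | sel) & en | ~~(~~(~en | ~en) | sel) & ~en
= ~~(~~(~en | ~en) | sel)   [distribution]
= ~~(~~~en | sel)   [idempotence]
= ~~(~en | sel)   [double negation]
= ~en | sel   [double negation]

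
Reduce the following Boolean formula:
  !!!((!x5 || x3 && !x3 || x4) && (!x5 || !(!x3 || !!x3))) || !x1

!!!((!x5 || x3 && !x3 || x4) && (!x5 || !(!x3 || !!x3))) || !x1
= !!!((!x5 || x3 && !x3 || x4) && (!x5 || x3 && !x3)) || !x1
= !((!x5 || x3 && !x3 || x4) && (!x5 || x3 && !x3)) || !x1
= !(!x5 || x3 && !x3) || !x1
= !!x5 || !x1
= x5 || !x1

x5 || !x1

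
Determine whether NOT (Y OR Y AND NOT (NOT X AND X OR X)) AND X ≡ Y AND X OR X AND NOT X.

No

E1: NOT (Y OR Y AND NOT (NOT X AND X OR X)) AND X
    = NOT (Y OR Y AND NOT X) AND X   — complement / identity
    = NOT Y AND X   — absorption
E2: Y AND X OR X AND NOT X
    = Y AND X   — complement / identity
These differ: at X=1, Y=0, E1 = 1 but E2 = 0.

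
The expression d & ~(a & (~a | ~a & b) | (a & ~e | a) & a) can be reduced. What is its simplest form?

d & ~(a & (~a | ~a & b) | (a & ~e | a) & a)
= d & ~(a & ~a | (a & ~e | a) & a)   (absorption)
= d & ~(a & ~a | a & a)   (absorption)
= d & ~a   (distribution)

d & ~a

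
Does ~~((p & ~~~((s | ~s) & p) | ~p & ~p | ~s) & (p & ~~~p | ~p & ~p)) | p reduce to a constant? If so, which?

yes, True

~~((p & ~~~((s | ~s) & p) | ~p & ~p | ~s) & (p & ~~~p | ~p & ~p)) | p
= (p & ~~~((s | ~s) & p) | ~p & ~p | ~s) & (p & ~~~p | ~p & ~p) | p
= (p & ~~~p | ~p & ~p | ~s) & (p & ~~~p | ~p & ~p) | p
= p & ~~~p | ~p & ~p | p
= p & ~p | ~p & ~p | p
= ~p | p
= 1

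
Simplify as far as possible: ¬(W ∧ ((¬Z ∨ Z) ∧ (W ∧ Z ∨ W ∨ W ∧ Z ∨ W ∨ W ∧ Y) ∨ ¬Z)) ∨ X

¬W ∨ X

¬(W ∧ ((¬Z ∨ Z) ∧ (W ∧ Z ∨ W ∨ W ∧ Z ∨ W ∨ W ∧ Y) ∨ ¬Z)) ∨ X
= ¬(W ∧ ((¬Z ∨ Z) ∧ (W ∧ Z ∨ W ∨ W ∧ Y) ∨ ¬Z)) ∨ X
= ¬(W ∧ (W ∧ Z ∨ W ∨ W ∧ Y ∨ ¬Z)) ∨ X
= ¬(W ∧ (W ∨ W ∧ Y ∨ ¬Z)) ∨ X
= ¬(W ∧ (W ∨ ¬Z)) ∨ X
= ¬W ∨ X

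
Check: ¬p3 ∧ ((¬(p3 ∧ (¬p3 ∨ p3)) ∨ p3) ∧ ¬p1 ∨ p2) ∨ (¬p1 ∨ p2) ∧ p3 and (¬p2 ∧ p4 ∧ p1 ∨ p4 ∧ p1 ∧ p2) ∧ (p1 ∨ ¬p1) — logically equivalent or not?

No

E1: ¬p3 ∧ ((¬(p3 ∧ (¬p3 ∨ p3)) ∨ p3) ∧ ¬p1 ∨ p2) ∨ (¬p1 ∨ p2) ∧ p3
    = ¬p3 ∧ ((¬p3 ∨ p3) ∧ ¬p1 ∨ p2) ∨ (¬p1 ∨ p2) ∧ p3   (complement / identity)
    = ¬p3 ∧ (¬p1 ∨ p2) ∨ (¬p1 ∨ p2) ∧ p3   (complement / identity)
    = ¬p1 ∨ p2   (distribution)
E2: (¬p2 ∧ p4 ∧ p1 ∨ p4 ∧ p1 ∧ p2) ∧ (p1 ∨ ¬p1)
    = ¬p2 ∧ p4 ∧ p1 ∨ p4 ∧ p1 ∧ p2   (complement / identity)
    = p4 ∧ p1   (distribution)
These differ: at p1=0, p2=1, p3=0, p4=1, E1 = 1 but E2 = 0.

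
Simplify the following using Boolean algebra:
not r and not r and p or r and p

not r and not r and p or r and p
= not r and p or r and p   (idempotence)
= p   (distribution)

p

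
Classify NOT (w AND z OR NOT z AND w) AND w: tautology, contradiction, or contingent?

NOT (w AND z OR NOT z AND w) AND w
= NOT w AND w
= FALSE

contradiction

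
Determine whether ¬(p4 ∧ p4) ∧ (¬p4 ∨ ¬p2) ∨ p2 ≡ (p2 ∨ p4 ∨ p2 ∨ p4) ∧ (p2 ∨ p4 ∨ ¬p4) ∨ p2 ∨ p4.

E1: ¬(p4 ∧ p4) ∧ (¬p4 ∨ ¬p2) ∨ p2
    = ¬p4 ∧ (¬p4 ∨ ¬p2) ∨ p2
    = ¬p4 ∨ p2
E2: (p2 ∨ p4 ∨ p2 ∨ p4) ∧ (p2 ∨ p4 ∨ ¬p4) ∨ p2 ∨ p4
    = p2 ∨ p4 ∨ (p2 ∨ p4) ∧ ¬p4 ∨ p2 ∨ p4
    = p2 ∨ p4 ∨ p2 ∨ p4
    = p2 ∨ p4
These differ: at p2=0, p4=1, E1 = 0 but E2 = 1.

No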